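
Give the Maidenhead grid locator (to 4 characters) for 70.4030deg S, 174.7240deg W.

Offset from 180°W / 90°S: lon 5.28°, lat 19.60°.
Field: lon ⌊5.28/20⌋ = 0 → A; lat ⌊19.60/10⌋ = 1 → B.
Square: lon ⌊5.28/2⌋ = 2; lat ⌊9.60/1⌋ = 9.

AB29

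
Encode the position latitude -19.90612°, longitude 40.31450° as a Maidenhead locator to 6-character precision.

LH00dc

Add 180° to longitude and 90° to latitude: 220.3145, 70.0939.
Field: lon ⌊220.3145/20⌋ = 11 → L; lat ⌊70.0939/10⌋ = 7 → H.
Square: lon ⌊0.3145/2⌋ = 0; lat ⌊0.0939/1⌋ = 0.
Subsquare: lon ⌊0.3145/0.0833333⌋ = 3 → d; lat ⌊0.0939/0.0416667⌋ = 2 → c.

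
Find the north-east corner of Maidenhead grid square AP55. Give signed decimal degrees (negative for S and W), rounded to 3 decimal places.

66.000, -168.000

Field A=0, P=15: +0·20° lon, +15·10° lat → SW at lon -180°, lat 60°.
Square 5, 5: +5·2° lon, +5·1° lat → SW at lon -170°, lat 65°.
Cell spans 2° lon × 1° lat. NE corner is SW corner plus one full cell.
latitude 66.000, longitude -168.000.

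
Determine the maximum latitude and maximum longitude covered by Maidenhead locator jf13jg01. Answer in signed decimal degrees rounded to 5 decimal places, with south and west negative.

-36.74167, 2.75833

Field J=9, F=5: +9·20° lon, +5·10° lat → SW at lon 0°, lat -40°.
Square 1, 3: +1·2° lon, +3·1° lat → SW at lon 2°, lat -37°.
Subsquare j=9, g=6: +9·0.0833333° lon, +6·0.0416667° lat → SW at lon 2.75°, lat -36.75°.
Extended square 0, 1: +0·0.00833333° lon, +1·0.00416667° lat → SW at lon 2.75°, lat -36.7458°.
Cell spans 0.00833333° lon × 0.00416667° lat. NE corner is SW corner plus one full cell.
latitude -36.74167, longitude 2.75833.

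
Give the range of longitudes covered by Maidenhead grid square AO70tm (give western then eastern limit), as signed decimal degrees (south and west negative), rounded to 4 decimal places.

-164.4167, -164.3333

Field A=0, O=14: +0·20° lon, +14·10° lat → SW at lon -180°, lat 50°.
Square 7, 0: +7·2° lon, +0·1° lat → SW at lon -166°, lat 50°.
Subsquare t=19, m=12: +19·0.0833333° lon, +12·0.0416667° lat → SW at lon -164.417°, lat 50.5°.
Cell spans 0.0833333° lon × 0.0416667° lat.
west -164.4167, east -164.3333.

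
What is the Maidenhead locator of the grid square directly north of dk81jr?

DK81js

Latitude subsquare r = 17; +1 → 18 = s.
The longitude characters are unchanged.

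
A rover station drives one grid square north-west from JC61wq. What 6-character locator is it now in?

JC61vr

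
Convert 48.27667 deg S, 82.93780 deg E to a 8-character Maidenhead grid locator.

Offset from 180°W / 90°S: lon 262.93780°, lat 41.72333°.
Field (20°×10°, letters A–R): 262.93780/20 → 13 → N, 41.72333/10 → 4 → E; chars NE.
Square (2°×1°, digits 0–9): 2.93780/2 → 1, 1.72333/1 → 1; chars 11.
Subsquare (5′×2.5′, letters a–x): 0.93780/0.0833333 → 11 → l, 0.72333/0.0416667 → 17 → r; chars lr.
Extended square (30″×15″, digits 0–9): 0.02113/0.00833333 → 2, 0.01500/0.00416667 → 3; chars 23.

NE11lr23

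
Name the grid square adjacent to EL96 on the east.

FL06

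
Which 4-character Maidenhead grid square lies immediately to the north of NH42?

NH43

Latitude square 2; +1 → 3.
The longitude characters are unchanged.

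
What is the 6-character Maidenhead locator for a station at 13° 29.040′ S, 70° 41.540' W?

FH46pm

Offset from 180°W / 90°S: lon 109.3077°, lat 76.5160°.
Field: 109.3077/20 → 5 → F, 76.5160/10 → 7 → H; chars FH.
Square: 9.3077/2 → 4, 6.5160/1 → 6; chars 46.
Subsquare: 1.3077/0.0833333 → 15 → p, 0.5160/0.0416667 → 12 → m; chars pm.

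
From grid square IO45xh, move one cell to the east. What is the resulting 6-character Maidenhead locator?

IO55ah

Longitude subsquare x = 23; +1 → 24, wraps to 0 = a, carry into square.
Longitude square 4; +1 → 5.
The latitude characters are unchanged.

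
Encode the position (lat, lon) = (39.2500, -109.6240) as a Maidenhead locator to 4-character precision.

Shift to the Maidenhead origin (180°W, 90°S): lon 70.38, lat 129.25.
Field: lon ⌊70.38/20⌋ = 3 → D; lat ⌊129.25/10⌋ = 12 → M.
Square: lon ⌊10.38/2⌋ = 5; lat ⌊9.25/1⌋ = 9.

DM59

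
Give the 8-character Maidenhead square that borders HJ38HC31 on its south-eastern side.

HJ38hc40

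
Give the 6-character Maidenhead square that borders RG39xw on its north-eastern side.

RG49ax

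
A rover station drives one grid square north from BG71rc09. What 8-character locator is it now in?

Latitude extended square 9; +1 → 10, wraps to 0, carry into subsquare.
Latitude subsquare c = 2; +1 → 3 = d.
The longitude characters are unchanged.

BG71rd00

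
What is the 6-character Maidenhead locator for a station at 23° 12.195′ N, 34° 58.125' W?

HL23me

Add 180° to longitude and 90° to latitude: 145.0312, 113.2032.
Field: 145.0312/20 → 7 → H, 113.2032/10 → 11 → L; chars HL.
Square: 5.0312/2 → 2, 3.2032/1 → 3; chars 23.
Subsquare: 1.0312/0.0833333 → 12 → m, 0.2032/0.0416667 → 4 → e; chars me.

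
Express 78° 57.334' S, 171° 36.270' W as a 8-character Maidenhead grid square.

AB41eb70

Offset from 180°W / 90°S: lon 8.39550°, lat 11.04443°.
Field: lon ⌊8.39550/20⌋ = 0 → A; lat ⌊11.04443/10⌋ = 1 → B.
Square: lon ⌊8.39550/2⌋ = 4; lat ⌊1.04443/1⌋ = 1.
Subsquare: lon ⌊0.39550/0.0833333⌋ = 4 → e; lat ⌊0.04443/0.0416667⌋ = 1 → b.
Extended square: lon ⌊0.06217/0.00833333⌋ = 7; lat ⌊0.00277/0.00416667⌋ = 0.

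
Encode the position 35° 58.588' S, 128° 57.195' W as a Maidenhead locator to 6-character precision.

CF54ma

Add 180° to longitude and 90° to latitude: 51.0468, 54.0235.
Field: lon ⌊51.0468/20⌋ = 2 → C; lat ⌊54.0235/10⌋ = 5 → F.
Square: lon ⌊11.0468/2⌋ = 5; lat ⌊4.0235/1⌋ = 4.
Subsquare: lon ⌊1.0468/0.0833333⌋ = 12 → m; lat ⌊0.0235/0.0416667⌋ = 0 → a.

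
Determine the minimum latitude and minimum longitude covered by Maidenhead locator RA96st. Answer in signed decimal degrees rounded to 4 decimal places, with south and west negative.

Field R=17, A=0: +17·20° lon, +0·10° lat → SW at lon 160°, lat -90°.
Square 9, 6: +9·2° lon, +6·1° lat → SW at lon 178°, lat -84°.
Subsquare s=18, t=19: +18·0.0833333° lon, +19·0.0416667° lat → SW at lon 179.5°, lat -83.2083°.
latitude -83.2083, longitude 179.5000.

-83.2083, 179.5000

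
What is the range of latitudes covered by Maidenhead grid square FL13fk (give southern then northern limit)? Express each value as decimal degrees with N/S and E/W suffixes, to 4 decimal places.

23.4167° N, 23.4583° N

Field F=5, L=11: +5·20° lon, +11·10° lat → SW at lon -80°, lat 20°.
Square 1, 3: +1·2° lon, +3·1° lat → SW at lon -78°, lat 23°.
Subsquare f=5, k=10: +5·0.0833333° lon, +10·0.0416667° lat → SW at lon -77.5833°, lat 23.4167°.
Cell spans 0.0833333° lon × 0.0416667° lat.
south 23.4167° N, north 23.4583° N.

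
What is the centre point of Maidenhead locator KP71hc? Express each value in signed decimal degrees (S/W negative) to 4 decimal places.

Field K=10, P=15: +10·20° lon, +15·10° lat → SW at lon 20°, lat 60°.
Square 7, 1: +7·2° lon, +1·1° lat → SW at lon 34°, lat 61°.
Subsquare h=7, c=2: +7·0.0833333° lon, +2·0.0416667° lat → SW at lon 34.5833°, lat 61.0833°.
Cell spans 0.0833333° lon × 0.0416667° lat. Centre is SW corner plus half of each.
latitude 61.1042, longitude 34.6250.

61.1042, 34.6250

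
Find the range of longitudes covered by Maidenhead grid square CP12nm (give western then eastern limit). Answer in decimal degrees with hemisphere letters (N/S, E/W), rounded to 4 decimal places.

136.9167° W, 136.8333° W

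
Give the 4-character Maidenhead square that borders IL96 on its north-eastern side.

Longitude square 9; +1 → 10, wraps to 0, carry into field.
Longitude field I = 8; +1 → 9 = J.
Latitude square 6; +1 → 7.

JL07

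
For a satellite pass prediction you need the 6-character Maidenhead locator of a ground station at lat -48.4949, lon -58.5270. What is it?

GE01rm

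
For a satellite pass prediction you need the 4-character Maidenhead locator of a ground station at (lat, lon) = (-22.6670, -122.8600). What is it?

CG87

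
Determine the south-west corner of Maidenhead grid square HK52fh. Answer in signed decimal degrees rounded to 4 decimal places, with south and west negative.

12.2917, -29.5833

Field H=7, K=10: +7·20° lon, +10·10° lat → SW at lon -40°, lat 10°.
Square 5, 2: +5·2° lon, +2·1° lat → SW at lon -30°, lat 12°.
Subsquare f=5, h=7: +5·0.0833333° lon, +7·0.0416667° lat → SW at lon -29.5833°, lat 12.2917°.
latitude 12.2917, longitude -29.5833.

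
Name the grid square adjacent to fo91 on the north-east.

Longitude square 9; +1 → 10, wraps to 0, carry into field.
Longitude field F = 5; +1 → 6 = G.
Latitude square 1; +1 → 2.

GO02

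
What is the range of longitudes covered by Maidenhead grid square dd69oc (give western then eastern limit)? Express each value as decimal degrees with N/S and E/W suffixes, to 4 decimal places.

106.8333° W, 106.7500° W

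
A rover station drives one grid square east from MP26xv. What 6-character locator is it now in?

Longitude subsquare x = 23; +1 → 24, wraps to 0 = a, carry into square.
Longitude square 2; +1 → 3.
The latitude characters are unchanged.

MP36av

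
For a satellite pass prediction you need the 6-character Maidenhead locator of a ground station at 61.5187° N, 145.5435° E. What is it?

QP21sm

Offset from 180°W / 90°S: lon 325.5435°, lat 151.5187°.
Field (20°×10°, letters A–R): 325.5435/20 → 16 → Q, 151.5187/10 → 15 → P; chars QP.
Square (2°×1°, digits 0–9): 5.5435/2 → 2, 1.5187/1 → 1; chars 21.
Subsquare (5′×2.5′, letters a–x): 1.5435/0.0833333 → 18 → s, 0.5187/0.0416667 → 12 → m; chars sm.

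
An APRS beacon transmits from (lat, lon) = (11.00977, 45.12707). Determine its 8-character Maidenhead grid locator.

LK21na52

Shift to the Maidenhead origin (180°W, 90°S): lon 225.12707, lat 101.00977.
Field: lon ⌊225.12707/20⌋ = 11 → L; lat ⌊101.00977/10⌋ = 10 → K.
Square: lon ⌊5.12707/2⌋ = 2; lat ⌊1.00977/1⌋ = 1.
Subsquare: lon ⌊1.12707/0.0833333⌋ = 13 → n; lat ⌊0.00977/0.0416667⌋ = 0 → a.
Extended square: lon ⌊0.04374/0.00833333⌋ = 5; lat ⌊0.00977/0.00416667⌋ = 2.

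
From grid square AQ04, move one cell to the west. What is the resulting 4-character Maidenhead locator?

Longitude square 0; −1 → -1, wraps to 9, carry into field.
Longitude field A = 0; −1 → -1, wraps to 17 = R, wrapping around the antimeridian.
The latitude characters are unchanged.

RQ94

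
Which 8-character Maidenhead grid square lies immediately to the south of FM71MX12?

Latitude extended square 2; −1 → 1.
The longitude characters are unchanged.

FM71mx11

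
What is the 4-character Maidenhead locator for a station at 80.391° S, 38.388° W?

Offset from 180°W / 90°S: lon 141.61°, lat 9.61°.
Field: lon ⌊141.61/20⌋ = 7 → H; lat ⌊9.61/10⌋ = 0 → A.
Square: lon ⌊1.61/2⌋ = 0; lat ⌊9.61/1⌋ = 9.

HA09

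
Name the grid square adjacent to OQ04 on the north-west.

Longitude square 0; −1 → -1, wraps to 9, carry into field.
Longitude field O = 14; −1 → 13 = N.
Latitude square 4; +1 → 5.

NQ95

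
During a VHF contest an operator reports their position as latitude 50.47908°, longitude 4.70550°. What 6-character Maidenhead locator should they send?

JO20il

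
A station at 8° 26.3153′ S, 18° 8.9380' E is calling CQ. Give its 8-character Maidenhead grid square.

JI91bn74

Offset from 180°W / 90°S: lon 198.14897°, lat 81.56141°.
Field: lon ⌊198.14897/20⌋ = 9 → J; lat ⌊81.56141/10⌋ = 8 → I.
Square: lon ⌊18.14897/2⌋ = 9; lat ⌊1.56141/1⌋ = 1.
Subsquare: lon ⌊0.14897/0.0833333⌋ = 1 → b; lat ⌊0.56141/0.0416667⌋ = 13 → n.
Extended square: lon ⌊0.06563/0.00833333⌋ = 7; lat ⌊0.01975/0.00416667⌋ = 4.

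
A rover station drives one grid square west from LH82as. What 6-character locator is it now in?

LH72xs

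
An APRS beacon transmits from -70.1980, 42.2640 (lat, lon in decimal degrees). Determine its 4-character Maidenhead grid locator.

LB19

Shift to the Maidenhead origin (180°W, 90°S): lon 222.26, lat 19.80.
Field: lon ⌊222.26/20⌋ = 11 → L; lat ⌊19.80/10⌋ = 1 → B.
Square: lon ⌊2.26/2⌋ = 1; lat ⌊9.80/1⌋ = 9.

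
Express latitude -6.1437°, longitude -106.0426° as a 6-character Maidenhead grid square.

DI63xu

Shift to the Maidenhead origin (180°W, 90°S): lon 73.9574, lat 83.8563.
Field: lon ⌊73.9574/20⌋ = 3 → D; lat ⌊83.8563/10⌋ = 8 → I.
Square: lon ⌊13.9574/2⌋ = 6; lat ⌊3.8563/1⌋ = 3.
Subsquare: lon ⌊1.9574/0.0833333⌋ = 23 → x; lat ⌊0.8563/0.0416667⌋ = 20 → u.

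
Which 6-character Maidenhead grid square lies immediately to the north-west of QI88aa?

Longitude subsquare a = 0; −1 → -1, wraps to 23 = x, carry into square.
Longitude square 8; −1 → 7.
Latitude subsquare a = 0; +1 → 1 = b.

QI78xb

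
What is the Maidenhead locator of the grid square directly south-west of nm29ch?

NM29bg

Longitude subsquare c = 2; −1 → 1 = b.
Latitude subsquare h = 7; −1 → 6 = g.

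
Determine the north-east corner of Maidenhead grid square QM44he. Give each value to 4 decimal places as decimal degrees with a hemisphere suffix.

Field Q=16, M=12: +16·20° lon, +12·10° lat → SW at lon 140°, lat 30°.
Square 4, 4: +4·2° lon, +4·1° lat → SW at lon 148°, lat 34°.
Subsquare h=7, e=4: +7·0.0833333° lon, +4·0.0416667° lat → SW at lon 148.583°, lat 34.1667°.
Cell spans 0.0833333° lon × 0.0416667° lat. NE corner is SW corner plus one full cell.
latitude 34.2083° N, longitude 148.6667° E.

34.2083° N, 148.6667° E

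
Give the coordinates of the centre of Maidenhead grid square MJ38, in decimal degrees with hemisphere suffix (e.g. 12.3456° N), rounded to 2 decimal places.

8.50° N, 67.00° E

Field M=12, J=9: +12·20° lon, +9·10° lat → SW at lon 60°, lat 0°.
Square 3, 8: +3·2° lon, +8·1° lat → SW at lon 66°, lat 8°.
Cell spans 2° lon × 1° lat. Centre is SW corner plus half of each.
latitude 8.50° N, longitude 67.00° E.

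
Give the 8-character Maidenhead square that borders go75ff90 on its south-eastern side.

GO75ge09

Longitude extended square 9; +1 → 10, wraps to 0, carry into subsquare.
Longitude subsquare f = 5; +1 → 6 = g.
Latitude extended square 0; −1 → -1, wraps to 9, carry into subsquare.
Latitude subsquare f = 5; −1 → 4 = e.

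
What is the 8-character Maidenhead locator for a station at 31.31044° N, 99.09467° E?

NM91nh14

Offset from 180°W / 90°S: lon 279.09467°, lat 121.31044°.
Field (20°×10°, letters A–R): lon ⌊279.09467/20⌋ = 13 → N; lat ⌊121.31044/10⌋ = 12 → M.
Square (2°×1°, digits 0–9): lon ⌊19.09467/2⌋ = 9; lat ⌊1.31044/1⌋ = 1.
Subsquare (5′×2.5′, letters a–x): lon ⌊1.09467/0.0833333⌋ = 13 → n; lat ⌊0.31044/0.0416667⌋ = 7 → h.
Extended square (30″×15″, digits 0–9): lon ⌊0.01134/0.00833333⌋ = 1; lat ⌊0.01877/0.00416667⌋ = 4.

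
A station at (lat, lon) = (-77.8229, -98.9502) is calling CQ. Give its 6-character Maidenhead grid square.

EB02me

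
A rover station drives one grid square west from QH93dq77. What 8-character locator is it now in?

QH93dq67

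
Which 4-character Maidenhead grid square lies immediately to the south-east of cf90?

Longitude square 9; +1 → 10, wraps to 0, carry into field.
Longitude field C = 2; +1 → 3 = D.
Latitude square 0; −1 → -1, wraps to 9, carry into field.
Latitude field F = 5; −1 → 4 = E.

DE09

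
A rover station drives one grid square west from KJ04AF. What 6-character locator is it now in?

Longitude subsquare a = 0; −1 → -1, wraps to 23 = x, carry into square.
Longitude square 0; −1 → -1, wraps to 9, carry into field.
Longitude field K = 10; −1 → 9 = J.
The latitude characters are unchanged.

JJ94xf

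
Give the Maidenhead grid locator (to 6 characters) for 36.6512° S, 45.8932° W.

Add 180° to longitude and 90° to latitude: 134.1068, 53.3488.
Field: lon ⌊134.1068/20⌋ = 6 → G; lat ⌊53.3488/10⌋ = 5 → F.
Square: lon ⌊14.1068/2⌋ = 7; lat ⌊3.3488/1⌋ = 3.
Subsquare: lon ⌊0.1068/0.0833333⌋ = 1 → b; lat ⌊0.3488/0.0416667⌋ = 8 → i.

GF73bi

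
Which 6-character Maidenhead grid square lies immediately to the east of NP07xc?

Longitude subsquare x = 23; +1 → 24, wraps to 0 = a, carry into square.
Longitude square 0; +1 → 1.
The latitude characters are unchanged.

NP17ac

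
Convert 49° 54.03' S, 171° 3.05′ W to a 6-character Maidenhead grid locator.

Add 180° to longitude and 90° to latitude: 8.9492, 40.0995.
Field: 8.9492/20 → 0 → A, 40.0995/10 → 4 → E; chars AE.
Square: 8.9492/2 → 4, 0.0995/1 → 0; chars 40.
Subsquare: 0.9492/0.0833333 → 11 → l, 0.0995/0.0416667 → 2 → c; chars lc.

AE40lc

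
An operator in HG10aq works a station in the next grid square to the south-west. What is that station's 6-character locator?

HG00xp

Longitude subsquare a = 0; −1 → -1, wraps to 23 = x, carry into square.
Longitude square 1; −1 → 0.
Latitude subsquare q = 16; −1 → 15 = p.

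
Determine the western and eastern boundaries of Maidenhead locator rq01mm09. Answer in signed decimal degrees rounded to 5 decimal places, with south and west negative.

161.00000, 161.00833

Field R=17, Q=16: +17·20° lon, +16·10° lat → SW at lon 160°, lat 70°.
Square 0, 1: +0·2° lon, +1·1° lat → SW at lon 160°, lat 71°.
Subsquare m=12, m=12: +12·0.0833333° lon, +12·0.0416667° lat → SW at lon 161°, lat 71.5°.
Extended square 0, 9: +0·0.00833333° lon, +9·0.00416667° lat → SW at lon 161°, lat 71.5375°.
Cell spans 0.00833333° lon × 0.00416667° lat.
west 161.00000, east 161.00833.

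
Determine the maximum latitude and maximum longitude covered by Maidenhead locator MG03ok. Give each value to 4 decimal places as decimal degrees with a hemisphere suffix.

26.5417° S, 61.2500° E

Field M=12, G=6: +12·20° lon, +6·10° lat → SW at lon 60°, lat -30°.
Square 0, 3: +0·2° lon, +3·1° lat → SW at lon 60°, lat -27°.
Subsquare o=14, k=10: +14·0.0833333° lon, +10·0.0416667° lat → SW at lon 61.1667°, lat -26.5833°.
Cell spans 0.0833333° lon × 0.0416667° lat. NE corner is SW corner plus one full cell.
latitude 26.5417° S, longitude 61.2500° E.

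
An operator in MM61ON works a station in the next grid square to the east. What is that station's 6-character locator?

Longitude subsquare o = 14; +1 → 15 = p.
The latitude characters are unchanged.

MM61pn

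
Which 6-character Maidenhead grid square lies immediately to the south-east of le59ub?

Longitude subsquare u = 20; +1 → 21 = v.
Latitude subsquare b = 1; −1 → 0 = a.

LE59va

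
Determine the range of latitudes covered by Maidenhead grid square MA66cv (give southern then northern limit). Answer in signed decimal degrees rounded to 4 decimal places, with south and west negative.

-83.1250, -83.0833

Field M=12, A=0: +12·20° lon, +0·10° lat → SW at lon 60°, lat -90°.
Square 6, 6: +6·2° lon, +6·1° lat → SW at lon 72°, lat -84°.
Subsquare c=2, v=21: +2·0.0833333° lon, +21·0.0416667° lat → SW at lon 72.1667°, lat -83.125°.
Cell spans 0.0833333° lon × 0.0416667° lat.
south -83.1250, north -83.0833.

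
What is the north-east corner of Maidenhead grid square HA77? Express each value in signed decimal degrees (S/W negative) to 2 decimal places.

Field H=7, A=0: +7·20° lon, +0·10° lat → SW at lon -40°, lat -90°.
Square 7, 7: +7·2° lon, +7·1° lat → SW at lon -26°, lat -83°.
Cell spans 2° lon × 1° lat. NE corner is SW corner plus one full cell.
latitude -82.00, longitude -24.00.

-82.00, -24.00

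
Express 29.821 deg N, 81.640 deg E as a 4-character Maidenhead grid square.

NL09

Shift to the Maidenhead origin (180°W, 90°S): lon 261.64, lat 119.82.
Field: 261.64/20 → 13 → N, 119.82/10 → 11 → L; chars NL.
Square: 1.64/2 → 0, 9.82/1 → 9; chars 09.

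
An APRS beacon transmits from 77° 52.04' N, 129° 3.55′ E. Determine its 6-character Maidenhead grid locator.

PQ47mu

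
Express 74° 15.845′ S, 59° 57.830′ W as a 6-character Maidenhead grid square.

Add 180° to longitude and 90° to latitude: 120.0362, 15.7359.
Field (20°×10°, letters A–R): lon ⌊120.0362/20⌋ = 6 → G; lat ⌊15.7359/10⌋ = 1 → B.
Square (2°×1°, digits 0–9): lon ⌊0.0362/2⌋ = 0; lat ⌊5.7359/1⌋ = 5.
Subsquare (5′×2.5′, letters a–x): lon ⌊0.0362/0.0833333⌋ = 0 → a; lat ⌊0.7359/0.0416667⌋ = 17 → r.

GB05ar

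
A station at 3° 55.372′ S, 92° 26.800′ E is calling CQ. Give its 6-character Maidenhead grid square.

Shift to the Maidenhead origin (180°W, 90°S): lon 272.4467, lat 86.0771.
Field (20°×10°, letters A–R): 272.4467/20 → 13 → N, 86.0771/10 → 8 → I; chars NI.
Square (2°×1°, digits 0–9): 12.4467/2 → 6, 6.0771/1 → 6; chars 66.
Subsquare (5′×2.5′, letters a–x): 0.4467/0.0833333 → 5 → f, 0.0771/0.0416667 → 1 → b; chars fb.

NI66fb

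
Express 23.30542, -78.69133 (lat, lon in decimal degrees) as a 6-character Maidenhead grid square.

FL03ph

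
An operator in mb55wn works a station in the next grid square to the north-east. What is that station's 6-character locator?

Longitude subsquare w = 22; +1 → 23 = x.
Latitude subsquare n = 13; +1 → 14 = o.

MB55xo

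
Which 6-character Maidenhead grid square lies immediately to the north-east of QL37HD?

QL37ie

Longitude subsquare h = 7; +1 → 8 = i.
Latitude subsquare d = 3; +1 → 4 = e.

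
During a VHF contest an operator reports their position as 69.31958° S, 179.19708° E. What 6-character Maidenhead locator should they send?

RC90oq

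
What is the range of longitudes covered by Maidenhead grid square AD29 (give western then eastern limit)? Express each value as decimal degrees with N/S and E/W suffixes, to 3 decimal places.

Field A=0, D=3: +0·20° lon, +3·10° lat → SW at lon -180°, lat -60°.
Square 2, 9: +2·2° lon, +9·1° lat → SW at lon -176°, lat -51°.
Cell spans 2° lon × 1° lat.
west 176.000° W, east 174.000° W.

176.000° W, 174.000° W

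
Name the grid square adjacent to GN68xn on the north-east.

GN78ao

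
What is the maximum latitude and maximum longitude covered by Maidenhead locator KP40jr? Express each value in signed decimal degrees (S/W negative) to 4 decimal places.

Field K=10, P=15: +10·20° lon, +15·10° lat → SW at lon 20°, lat 60°.
Square 4, 0: +4·2° lon, +0·1° lat → SW at lon 28°, lat 60°.
Subsquare j=9, r=17: +9·0.0833333° lon, +17·0.0416667° lat → SW at lon 28.75°, lat 60.7083°.
Cell spans 0.0833333° lon × 0.0416667° lat. NE corner is SW corner plus one full cell.
latitude 60.7500, longitude 28.8333.

60.7500, 28.8333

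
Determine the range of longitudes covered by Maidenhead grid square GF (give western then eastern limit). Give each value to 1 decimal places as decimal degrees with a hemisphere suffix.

60.0° W, 40.0° W

Field G=6, F=5: +6·20° lon, +5·10° lat → SW at lon -60°, lat -40°.
Cell spans 20° lon × 10° lat.
west 60.0° W, east 40.0° W.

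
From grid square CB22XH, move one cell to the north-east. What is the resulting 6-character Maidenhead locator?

CB32ai

Longitude subsquare x = 23; +1 → 24, wraps to 0 = a, carry into square.
Longitude square 2; +1 → 3.
Latitude subsquare h = 7; +1 → 8 = i.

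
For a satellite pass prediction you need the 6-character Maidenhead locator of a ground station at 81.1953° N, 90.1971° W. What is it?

Add 180° to longitude and 90° to latitude: 89.8029, 171.1953.
Field: lon ⌊89.8029/20⌋ = 4 → E; lat ⌊171.1953/10⌋ = 17 → R.
Square: lon ⌊9.8029/2⌋ = 4; lat ⌊1.1953/1⌋ = 1.
Subsquare: lon ⌊1.8029/0.0833333⌋ = 21 → v; lat ⌊0.1953/0.0416667⌋ = 4 → e.

ER41ve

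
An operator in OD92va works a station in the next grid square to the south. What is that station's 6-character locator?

Latitude subsquare a = 0; −1 → -1, wraps to 23 = x, carry into square.
Latitude square 2; −1 → 1.
The longitude characters are unchanged.

OD91vx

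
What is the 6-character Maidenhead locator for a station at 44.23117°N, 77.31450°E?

Offset from 180°W / 90°S: lon 257.3145°, lat 134.2312°.
Field (20°×10°, letters A–R): lon ⌊257.3145/20⌋ = 12 → M; lat ⌊134.2312/10⌋ = 13 → N.
Square (2°×1°, digits 0–9): lon ⌊17.3145/2⌋ = 8; lat ⌊4.2312/1⌋ = 4.
Subsquare (5′×2.5′, letters a–x): lon ⌊1.3145/0.0833333⌋ = 15 → p; lat ⌊0.2312/0.0416667⌋ = 5 → f.

MN84pf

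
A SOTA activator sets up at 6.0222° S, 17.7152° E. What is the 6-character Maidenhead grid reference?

JI83ux

Offset from 180°W / 90°S: lon 197.7152°, lat 83.9778°.
Field: 197.7152/20 → 9 → J, 83.9778/10 → 8 → I; chars JI.
Square: 17.7152/2 → 8, 3.9778/1 → 3; chars 83.
Subsquare: 1.7152/0.0833333 → 20 → u, 0.9778/0.0416667 → 23 → x; chars ux.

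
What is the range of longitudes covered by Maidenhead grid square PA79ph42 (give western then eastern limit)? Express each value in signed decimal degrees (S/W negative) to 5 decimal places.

135.28333, 135.29167

Field P=15, A=0: +15·20° lon, +0·10° lat → SW at lon 120°, lat -90°.
Square 7, 9: +7·2° lon, +9·1° lat → SW at lon 134°, lat -81°.
Subsquare p=15, h=7: +15·0.0833333° lon, +7·0.0416667° lat → SW at lon 135.25°, lat -80.7083°.
Extended square 4, 2: +4·0.00833333° lon, +2·0.00416667° lat → SW at lon 135.283°, lat -80.7°.
Cell spans 0.00833333° lon × 0.00416667° lat.
west 135.28333, east 135.29167.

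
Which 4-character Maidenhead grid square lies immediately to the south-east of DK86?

DK95

Longitude square 8; +1 → 9.
Latitude square 6; −1 → 5.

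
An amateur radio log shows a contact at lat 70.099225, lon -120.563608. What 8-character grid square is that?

CQ90rc23

Add 180° to longitude and 90° to latitude: 59.43639, 160.09922.
Field: lon ⌊59.43639/20⌋ = 2 → C; lat ⌊160.09922/10⌋ = 16 → Q.
Square: lon ⌊19.43639/2⌋ = 9; lat ⌊0.09922/1⌋ = 0.
Subsquare: lon ⌊1.43639/0.0833333⌋ = 17 → r; lat ⌊0.09922/0.0416667⌋ = 2 → c.
Extended square: lon ⌊0.01973/0.00833333⌋ = 2; lat ⌊0.01589/0.00416667⌋ = 3.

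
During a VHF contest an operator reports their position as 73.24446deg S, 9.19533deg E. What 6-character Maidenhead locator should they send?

JB46os

Add 180° to longitude and 90° to latitude: 189.1953, 16.7555.
Field (20°×10°, letters A–R): lon ⌊189.1953/20⌋ = 9 → J; lat ⌊16.7555/10⌋ = 1 → B.
Square (2°×1°, digits 0–9): lon ⌊9.1953/2⌋ = 4; lat ⌊6.7555/1⌋ = 6.
Subsquare (5′×2.5′, letters a–x): lon ⌊1.1953/0.0833333⌋ = 14 → o; lat ⌊0.7555/0.0416667⌋ = 18 → s.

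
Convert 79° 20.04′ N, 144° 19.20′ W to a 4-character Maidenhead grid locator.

BQ79

Shift to the Maidenhead origin (180°W, 90°S): lon 35.68, lat 169.33.
Field: 35.68/20 → 1 → B, 169.33/10 → 16 → Q; chars BQ.
Square: 15.68/2 → 7, 9.33/1 → 9; chars 79.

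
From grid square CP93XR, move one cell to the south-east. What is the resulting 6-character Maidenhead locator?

Longitude subsquare x = 23; +1 → 24, wraps to 0 = a, carry into square.
Longitude square 9; +1 → 10, wraps to 0, carry into field.
Longitude field C = 2; +1 → 3 = D.
Latitude subsquare r = 17; −1 → 16 = q.

DP03aq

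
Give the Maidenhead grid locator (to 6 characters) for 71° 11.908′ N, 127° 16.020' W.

Offset from 180°W / 90°S: lon 52.7330°, lat 161.1985°.
Field: 52.7330/20 → 2 → C, 161.1985/10 → 16 → Q; chars CQ.
Square: 12.7330/2 → 6, 1.1985/1 → 1; chars 61.
Subsquare: 0.7330/0.0833333 → 8 → i, 0.1985/0.0416667 → 4 → e; chars ie.

CQ61ie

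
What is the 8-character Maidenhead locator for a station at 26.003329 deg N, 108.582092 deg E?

Offset from 180°W / 90°S: lon 288.58209°, lat 116.00333°.
Field: lon ⌊288.58209/20⌋ = 14 → O; lat ⌊116.00333/10⌋ = 11 → L.
Square: lon ⌊8.58209/2⌋ = 4; lat ⌊6.00333/1⌋ = 6.
Subsquare: lon ⌊0.58209/0.0833333⌋ = 6 → g; lat ⌊0.00333/0.0416667⌋ = 0 → a.
Extended square: lon ⌊0.08209/0.00833333⌋ = 9; lat ⌊0.00333/0.00416667⌋ = 0.

OL46ga90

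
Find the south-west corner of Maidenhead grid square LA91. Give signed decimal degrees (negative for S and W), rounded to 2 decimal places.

-89.00, 58.00

Field L=11, A=0: +11·20° lon, +0·10° lat → SW at lon 40°, lat -90°.
Square 9, 1: +9·2° lon, +1·1° lat → SW at lon 58°, lat -89°.
latitude -89.00, longitude 58.00.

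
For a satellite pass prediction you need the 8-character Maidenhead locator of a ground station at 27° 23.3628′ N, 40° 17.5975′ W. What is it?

GL97uj43

Add 180° to longitude and 90° to latitude: 139.70671, 117.38938.
Field: 139.70671/20 → 6 → G, 117.38938/10 → 11 → L; chars GL.
Square: 19.70671/2 → 9, 7.38938/1 → 7; chars 97.
Subsquare: 1.70671/0.0833333 → 20 → u, 0.38938/0.0416667 → 9 → j; chars uj.
Extended square: 0.04004/0.00833333 → 4, 0.01438/0.00416667 → 3; chars 43.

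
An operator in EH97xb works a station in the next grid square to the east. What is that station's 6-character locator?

FH07ab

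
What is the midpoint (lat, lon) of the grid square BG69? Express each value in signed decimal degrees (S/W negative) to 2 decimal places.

-20.50, -147.00

Field B=1, G=6: +1·20° lon, +6·10° lat → SW at lon -160°, lat -30°.
Square 6, 9: +6·2° lon, +9·1° lat → SW at lon -148°, lat -21°.
Cell spans 2° lon × 1° lat. Centre is SW corner plus half of each.
latitude -20.50, longitude -147.00.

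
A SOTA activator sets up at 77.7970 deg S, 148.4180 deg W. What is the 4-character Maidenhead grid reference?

BB52

Offset from 180°W / 90°S: lon 31.58°, lat 12.20°.
Field (20°×10°, letters A–R): 31.58/20 → 1 → B, 12.20/10 → 1 → B; chars BB.
Square (2°×1°, digits 0–9): 11.58/2 → 5, 2.20/1 → 2; chars 52.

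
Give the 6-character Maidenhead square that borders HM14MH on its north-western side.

HM14li

Longitude subsquare m = 12; −1 → 11 = l.
Latitude subsquare h = 7; +1 → 8 = i.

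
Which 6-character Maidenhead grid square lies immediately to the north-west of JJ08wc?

JJ08vd

Longitude subsquare w = 22; −1 → 21 = v.
Latitude subsquare c = 2; +1 → 3 = d.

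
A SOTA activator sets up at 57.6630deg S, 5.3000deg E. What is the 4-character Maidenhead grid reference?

JD22

Add 180° to longitude and 90° to latitude: 185.30, 32.34.
Field: 185.30/20 → 9 → J, 32.34/10 → 3 → D; chars JD.
Square: 5.30/2 → 2, 2.34/1 → 2; chars 22.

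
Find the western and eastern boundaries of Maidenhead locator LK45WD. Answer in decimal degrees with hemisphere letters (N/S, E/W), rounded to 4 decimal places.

Field L=11, K=10: +11·20° lon, +10·10° lat → SW at lon 40°, lat 10°.
Square 4, 5: +4·2° lon, +5·1° lat → SW at lon 48°, lat 15°.
Subsquare w=22, d=3: +22·0.0833333° lon, +3·0.0416667° lat → SW at lon 49.8333°, lat 15.125°.
Cell spans 0.0833333° lon × 0.0416667° lat.
west 49.8333° E, east 49.9167° E.

49.8333° E, 49.9167° E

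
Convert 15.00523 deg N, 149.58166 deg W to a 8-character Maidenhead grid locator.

BK55fa01

Add 180° to longitude and 90° to latitude: 30.41834, 105.00523.
Field: lon ⌊30.41834/20⌋ = 1 → B; lat ⌊105.00523/10⌋ = 10 → K.
Square: lon ⌊10.41834/2⌋ = 5; lat ⌊5.00523/1⌋ = 5.
Subsquare: lon ⌊0.41834/0.0833333⌋ = 5 → f; lat ⌊0.00523/0.0416667⌋ = 0 → a.
Extended square: lon ⌊0.00167/0.00833333⌋ = 0; lat ⌊0.00523/0.00416667⌋ = 1.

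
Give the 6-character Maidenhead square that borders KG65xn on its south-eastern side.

Longitude subsquare x = 23; +1 → 24, wraps to 0 = a, carry into square.
Longitude square 6; +1 → 7.
Latitude subsquare n = 13; −1 → 12 = m.

KG75am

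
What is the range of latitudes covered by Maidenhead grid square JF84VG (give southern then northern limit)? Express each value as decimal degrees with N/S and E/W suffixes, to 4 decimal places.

35.7500° S, 35.7083° S

Field J=9, F=5: +9·20° lon, +5·10° lat → SW at lon 0°, lat -40°.
Square 8, 4: +8·2° lon, +4·1° lat → SW at lon 16°, lat -36°.
Subsquare v=21, g=6: +21·0.0833333° lon, +6·0.0416667° lat → SW at lon 17.75°, lat -35.75°.
Cell spans 0.0833333° lon × 0.0416667° lat.
south 35.7500° S, north 35.7083° S.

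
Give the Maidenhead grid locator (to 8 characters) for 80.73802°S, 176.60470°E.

Add 180° to longitude and 90° to latitude: 356.60470, 9.26198.
Field (20°×10°, letters A–R): lon ⌊356.60470/20⌋ = 17 → R; lat ⌊9.26198/10⌋ = 0 → A.
Square (2°×1°, digits 0–9): lon ⌊16.60470/2⌋ = 8; lat ⌊9.26198/1⌋ = 9.
Subsquare (5′×2.5′, letters a–x): lon ⌊0.60470/0.0833333⌋ = 7 → h; lat ⌊0.26198/0.0416667⌋ = 6 → g.
Extended square (30″×15″, digits 0–9): lon ⌊0.02137/0.00833333⌋ = 2; lat ⌊0.01198/0.00416667⌋ = 2.

RA89hg22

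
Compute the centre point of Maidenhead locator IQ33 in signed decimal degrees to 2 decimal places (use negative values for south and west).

73.50, -13.00

Field I=8, Q=16: +8·20° lon, +16·10° lat → SW at lon -20°, lat 70°.
Square 3, 3: +3·2° lon, +3·1° lat → SW at lon -14°, lat 73°.
Cell spans 2° lon × 1° lat. Centre is SW corner plus half of each.
latitude 73.50, longitude -13.00.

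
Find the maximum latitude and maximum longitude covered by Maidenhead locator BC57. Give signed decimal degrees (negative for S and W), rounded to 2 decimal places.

Field B=1, C=2: +1·20° lon, +2·10° lat → SW at lon -160°, lat -70°.
Square 5, 7: +5·2° lon, +7·1° lat → SW at lon -150°, lat -63°.
Cell spans 2° lon × 1° lat. NE corner is SW corner plus one full cell.
latitude -62.00, longitude -148.00.

-62.00, -148.00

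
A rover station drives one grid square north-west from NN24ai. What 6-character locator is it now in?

Longitude subsquare a = 0; −1 → -1, wraps to 23 = x, carry into square.
Longitude square 2; −1 → 1.
Latitude subsquare i = 8; +1 → 9 = j.

NN14xj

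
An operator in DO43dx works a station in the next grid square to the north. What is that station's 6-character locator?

DO44da

Latitude subsquare x = 23; +1 → 24, wraps to 0 = a, carry into square.
Latitude square 3; +1 → 4.
The longitude characters are unchanged.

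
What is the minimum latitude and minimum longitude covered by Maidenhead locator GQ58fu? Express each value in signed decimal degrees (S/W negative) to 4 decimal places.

78.8333, -49.5833

Field G=6, Q=16: +6·20° lon, +16·10° lat → SW at lon -60°, lat 70°.
Square 5, 8: +5·2° lon, +8·1° lat → SW at lon -50°, lat 78°.
Subsquare f=5, u=20: +5·0.0833333° lon, +20·0.0416667° lat → SW at lon -49.5833°, lat 78.8333°.
latitude 78.8333, longitude -49.5833.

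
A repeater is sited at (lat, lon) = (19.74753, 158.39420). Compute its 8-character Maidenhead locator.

QK99er79

Add 180° to longitude and 90° to latitude: 338.39420, 109.74753.
Field: 338.39420/20 → 16 → Q, 109.74753/10 → 10 → K; chars QK.
Square: 18.39420/2 → 9, 9.74753/1 → 9; chars 99.
Subsquare: 0.39420/0.0833333 → 4 → e, 0.74753/0.0416667 → 17 → r; chars er.
Extended square: 0.06087/0.00833333 → 7, 0.03920/0.00416667 → 9; chars 79.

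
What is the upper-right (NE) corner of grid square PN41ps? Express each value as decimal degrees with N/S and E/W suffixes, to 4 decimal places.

41.7917° N, 129.3333° E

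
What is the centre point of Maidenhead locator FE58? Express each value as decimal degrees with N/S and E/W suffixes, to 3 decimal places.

41.500° S, 69.000° W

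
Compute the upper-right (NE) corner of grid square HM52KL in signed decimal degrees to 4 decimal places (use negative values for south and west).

32.5000, -29.0833

Field H=7, M=12: +7·20° lon, +12·10° lat → SW at lon -40°, lat 30°.
Square 5, 2: +5·2° lon, +2·1° lat → SW at lon -30°, lat 32°.
Subsquare k=10, l=11: +10·0.0833333° lon, +11·0.0416667° lat → SW at lon -29.1667°, lat 32.4583°.
Cell spans 0.0833333° lon × 0.0416667° lat. NE corner is SW corner plus one full cell.
latitude 32.5000, longitude -29.0833.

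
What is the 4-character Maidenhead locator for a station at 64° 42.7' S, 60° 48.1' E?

MC05

Add 180° to longitude and 90° to latitude: 240.80, 25.29.
Field: 240.80/20 → 12 → M, 25.29/10 → 2 → C; chars MC.
Square: 0.80/2 → 0, 5.29/1 → 5; chars 05.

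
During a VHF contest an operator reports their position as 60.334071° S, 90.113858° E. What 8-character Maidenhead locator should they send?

NC59bp39

Add 180° to longitude and 90° to latitude: 270.11386, 29.66593.
Field: 270.11386/20 → 13 → N, 29.66593/10 → 2 → C; chars NC.
Square: 10.11386/2 → 5, 9.66593/1 → 9; chars 59.
Subsquare: 0.11386/0.0833333 → 1 → b, 0.66593/0.0416667 → 15 → p; chars bp.
Extended square: 0.03052/0.00833333 → 3, 0.04093/0.00416667 → 9; chars 39.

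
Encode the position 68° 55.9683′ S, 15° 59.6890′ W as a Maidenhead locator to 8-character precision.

IC21ab06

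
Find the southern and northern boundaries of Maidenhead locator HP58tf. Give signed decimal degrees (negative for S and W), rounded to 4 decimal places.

Field H=7, P=15: +7·20° lon, +15·10° lat → SW at lon -40°, lat 60°.
Square 5, 8: +5·2° lon, +8·1° lat → SW at lon -30°, lat 68°.
Subsquare t=19, f=5: +19·0.0833333° lon, +5·0.0416667° lat → SW at lon -28.4167°, lat 68.2083°.
Cell spans 0.0833333° lon × 0.0416667° lat.
south 68.2083, north 68.2500.

68.2083, 68.2500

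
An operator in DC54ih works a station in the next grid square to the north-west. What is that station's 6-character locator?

DC54hi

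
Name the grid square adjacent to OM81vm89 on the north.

OM81vn80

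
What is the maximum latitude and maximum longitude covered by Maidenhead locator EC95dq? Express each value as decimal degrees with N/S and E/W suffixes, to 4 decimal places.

Field E=4, C=2: +4·20° lon, +2·10° lat → SW at lon -100°, lat -70°.
Square 9, 5: +9·2° lon, +5·1° lat → SW at lon -82°, lat -65°.
Subsquare d=3, q=16: +3·0.0833333° lon, +16·0.0416667° lat → SW at lon -81.75°, lat -64.3333°.
Cell spans 0.0833333° lon × 0.0416667° lat. NE corner is SW corner plus one full cell.
latitude 64.2917° S, longitude 81.6667° W.

64.2917° S, 81.6667° W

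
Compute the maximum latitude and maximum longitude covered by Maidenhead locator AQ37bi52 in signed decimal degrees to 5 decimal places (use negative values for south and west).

Field A=0, Q=16: +0·20° lon, +16·10° lat → SW at lon -180°, lat 70°.
Square 3, 7: +3·2° lon, +7·1° lat → SW at lon -174°, lat 77°.
Subsquare b=1, i=8: +1·0.0833333° lon, +8·0.0416667° lat → SW at lon -173.917°, lat 77.3333°.
Extended square 5, 2: +5·0.00833333° lon, +2·0.00416667° lat → SW at lon -173.875°, lat 77.3417°.
Cell spans 0.00833333° lon × 0.00416667° lat. NE corner is SW corner plus one full cell.
latitude 77.34583, longitude -173.86667.

77.34583, -173.86667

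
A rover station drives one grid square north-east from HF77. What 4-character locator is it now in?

Longitude square 7; +1 → 8.
Latitude square 7; +1 → 8.

HF88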